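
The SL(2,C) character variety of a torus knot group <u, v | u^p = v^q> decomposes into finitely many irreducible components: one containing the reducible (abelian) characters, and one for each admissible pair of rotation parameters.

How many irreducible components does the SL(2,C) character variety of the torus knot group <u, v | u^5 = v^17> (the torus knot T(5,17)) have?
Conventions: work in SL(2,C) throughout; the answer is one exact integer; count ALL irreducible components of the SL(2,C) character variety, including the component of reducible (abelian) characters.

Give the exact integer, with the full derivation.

In the torus knot group T(5,17), u^5 = v^17 is central, so an irreducible representation sends it to +I or -I (Schur).
So on each irreducible component the traces are pinned: tr(u) = 2*cos(pi*alpha/5) with 1 <= alpha <= 4, tr(v) = 2*cos(pi*beta/17) with 1 <= beta <= 16.
The two central values (-1)^alpha I and (-1)^beta I must be the same matrix, so alpha and beta share a parity.
count pairs: odd alpha (2 choices) x odd beta (8), plus even alpha (2) x even beta (8): 2*8 + 2*8 = 32.
That is 32 components of irreducible characters, and with the reducible (abelian) component the total is 33.

33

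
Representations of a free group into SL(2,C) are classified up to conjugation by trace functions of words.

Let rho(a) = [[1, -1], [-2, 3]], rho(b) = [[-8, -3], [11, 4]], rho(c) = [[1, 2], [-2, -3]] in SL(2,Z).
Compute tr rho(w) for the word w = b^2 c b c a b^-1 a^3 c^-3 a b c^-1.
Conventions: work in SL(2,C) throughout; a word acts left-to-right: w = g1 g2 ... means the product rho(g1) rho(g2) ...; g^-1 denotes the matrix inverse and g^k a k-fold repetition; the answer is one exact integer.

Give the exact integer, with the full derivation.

-1589299

rho(b) = [[-8, -3], [11, 4]]
... * rho(b) = [[-8, -3], [11, 4]]  ->  [[31, 12], [-44, -17]]
... * rho(c) = [[1, 2], [-2, -3]]  ->  [[7, 26], [-10, -37]]
... * rho(b) = [[-8, -3], [11, 4]]  ->  [[230, 83], [-327, -118]]
... * rho(c) = [[1, 2], [-2, -3]]  ->  [[64, 211], [-91, -300]]
... * rho(a) = [[1, -1], [-2, 3]]  ->  [[-358, 569], [509, -809]]
... * rho(b^-1) = [[4, 3], [-11, -8]]  ->  [[-7691, -5626], [10935, 7999]]
... * rho(a) = [[1, -1], [-2, 3]]  ->  [[3561, -9187], [-5063, 13062]]
... * rho(a) = [[1, -1], [-2, 3]]  ->  [[21935, -31122], [-31187, 44249]]
... * rho(a) = [[1, -1], [-2, 3]]  ->  [[84179, -115301], [-119685, 163934]]
... * rho(c^-1) = [[-3, -2], [2, 1]]  ->  [[-483139, -283659], [686923, 403304]]
... * rho(c^-1) = [[-3, -2], [2, 1]]  ->  [[882099, 682619], [-1254161, -970542]]
... * rho(c^-1) = [[-3, -2], [2, 1]]  ->  [[-1281059, -1081579], [1821399, 1537780]]
... * rho(a) = [[1, -1], [-2, 3]]  ->  [[882099, -1963678], [-1254161, 2791941]]
... * rho(b) = [[-8, -3], [11, 4]]  ->  [[-28657250, -10501009], [40744639, 14930247]]
... * rho(c^-1) = [[-3, -2], [2, 1]]  ->  [[64969732, 46813491], [-92373423, -66559031]]
tr = 64969732 + -66559031 = -1589299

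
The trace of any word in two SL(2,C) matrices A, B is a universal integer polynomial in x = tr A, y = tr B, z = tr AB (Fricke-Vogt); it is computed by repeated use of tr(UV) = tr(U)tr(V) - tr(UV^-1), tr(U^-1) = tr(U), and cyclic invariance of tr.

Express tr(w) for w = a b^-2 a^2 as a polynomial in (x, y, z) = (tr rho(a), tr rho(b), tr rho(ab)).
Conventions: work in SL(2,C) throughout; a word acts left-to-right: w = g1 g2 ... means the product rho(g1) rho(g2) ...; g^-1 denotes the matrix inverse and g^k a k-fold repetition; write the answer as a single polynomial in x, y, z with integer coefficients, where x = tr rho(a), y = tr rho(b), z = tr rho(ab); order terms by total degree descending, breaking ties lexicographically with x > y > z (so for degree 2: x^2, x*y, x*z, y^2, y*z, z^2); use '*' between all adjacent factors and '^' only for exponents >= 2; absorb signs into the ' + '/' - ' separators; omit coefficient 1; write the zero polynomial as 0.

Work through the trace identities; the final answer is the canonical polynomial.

use: trace(a^2) = trace(a) trace(a) - trace(1) = x^2 - 2
trace(a^3) = trace(a) trace(a^2) - trace(a) = x^3 - 3*x
use: trace(b a^2) = trace(a) trace(b a) - trace(b) = x*z - y
use: trace(a^3 b) = trace(a) trace(b a^2) - trace(b a) = x^2*z - x*y - z
trace(a^3 b^-1) = trace(a^3) trace(b) - trace(a^3 b) = x^3*y - x^2*z - 2*x*y + z
trace(a b^-2 a^2) = trace(a^3 b^-1) trace(b) - trace(a^3) = x^3*y^2 - x^2*y*z - x^3 - 2*x*y^2 + y*z + 3*x

x^3*y^2 - x^2*y*z - x^3 - 2*x*y^2 + y*z + 3*x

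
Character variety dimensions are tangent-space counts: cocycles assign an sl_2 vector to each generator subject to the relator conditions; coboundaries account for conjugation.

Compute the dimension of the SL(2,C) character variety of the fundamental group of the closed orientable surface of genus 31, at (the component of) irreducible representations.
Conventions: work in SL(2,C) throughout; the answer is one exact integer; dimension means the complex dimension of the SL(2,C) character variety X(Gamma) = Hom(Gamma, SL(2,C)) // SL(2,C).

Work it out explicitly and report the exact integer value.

Gamma = pi_1(Sigma_31) = < a_1, b_1, ..., a_31, b_31 | prod [a_i, b_i] > has 2g = 62 generators and 1 relator.
A cocycle assigns one sl_2 vector per generator subject to the relator condition d_2(z) = 0: dim of the unconstrained space is 3*2g = 186.
d_2 is surjective at irreducible rho (its cokernel H^2 is dual to H^0 = 0), so dim Z^1 = 186 - 3 = 183.
dim B^1 = 3 (coboundaries, injective at irreducible rho).
dim X = dim H^1 = 183 - 3 = 180.

180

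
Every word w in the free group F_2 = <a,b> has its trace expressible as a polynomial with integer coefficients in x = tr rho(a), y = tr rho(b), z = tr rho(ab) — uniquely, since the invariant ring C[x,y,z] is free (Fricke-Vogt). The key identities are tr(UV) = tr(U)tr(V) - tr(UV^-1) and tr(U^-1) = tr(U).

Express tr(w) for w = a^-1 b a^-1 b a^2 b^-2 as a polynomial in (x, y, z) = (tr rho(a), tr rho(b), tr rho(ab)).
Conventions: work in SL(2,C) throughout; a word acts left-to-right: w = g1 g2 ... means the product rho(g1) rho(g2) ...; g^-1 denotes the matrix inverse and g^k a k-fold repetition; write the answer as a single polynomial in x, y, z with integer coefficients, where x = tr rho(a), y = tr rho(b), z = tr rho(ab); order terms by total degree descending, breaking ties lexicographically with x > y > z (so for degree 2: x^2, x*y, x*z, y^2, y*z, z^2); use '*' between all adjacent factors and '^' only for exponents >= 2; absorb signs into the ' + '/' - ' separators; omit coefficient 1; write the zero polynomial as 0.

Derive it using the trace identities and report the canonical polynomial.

-x^3*y^3*z + x^4*y^2 + x^2*y^4 + 2*x^2*y^2*z^2 - x^3*y*z - x*y^3*z - x*y*z^3 - 4*x^2*y^2 + 3*x*y*z + x^2 + y^2 + z^2 - 2

so tr(b a^2) = tr(a) * tr(b a) - tr(b)   [square of a] = x*z - y
reduce: tr(a^3 b) = tr(a) * tr(b a^2) - tr(b a)   [square of a] = x^2*z - x*y - z
tr(a^2) = tr(a) * tr(a) - tr(1)   [square of a] = x^2 - 2
tr(a^3) = tr(a) * tr(a^2) - tr(a)   [square of a] = x^3 - 3*x
tr(b a^3 b) = tr(b) * tr(a^3 b) - tr(a^3)   [square of b] = x^2*y*z - x^3 - x*y^2 - y*z + 3*x
tr(b a b a) = tr(b a) * tr(b a) - tr(1)   [split at a repeated b] = z^2 - 2
tr(b a b) = tr(b) * tr(a b) - tr(a)   [square of b] = y*z - x
so tr(a b a b a) = tr(a) * tr(b a b a) - tr(b a b)   [square of a] = x*z^2 - y*z - x
so tr(b a^3 b a) = tr(a) * tr(a b a b a) - tr(a b a b)   [square of a] = x^2*z^2 - x*y*z - x^2 - z^2 + 2
tr(a b a^-1 b a^2) = tr(b a^3 b) * tr(a) - tr(b a^3 b a)   [inverse elimination on a] = x^3*y*z - x^4 - x^2*y^2 - x^2*z^2 + 4*x^2 + z^2 - 2
reduce: tr(b a b^2 a) = tr(b) * tr(a b a b) - tr(a b a)   [square of b] = y*z^2 - x*z - y
so tr(b a b^2) = tr(b) * tr(a b^2) - tr(a b)   [square of b] = y^2*z - x*y - z
tr(b a^2 b a b) = tr(a) * tr(b a b^2 a) - tr(b a b^2)   [square of a] = x*y*z^2 - x^2*z - y^2*z + z
tr(b a b a b a) = tr(b a) * tr(b a b a) - tr(b^-1 a^-1)   [split at a repeated b] = z^3 - 3*z
so tr(b a^2 b a b a) = tr(a) * tr(b a b a b a) - tr(b a b a b)   [square of a] = x*z^3 - y*z^2 - 2*x*z + y
tr(a b a^-1 b a^2 b) = tr(b a^2 b a b) * tr(a) - tr(b a^2 b a b a)   [inverse elimination on a] = x^2*y*z^2 - x^3*z - x*y^2*z - x*z^3 + y*z^2 + 3*x*z - y
tr(b a^-1 b a^2 b^-1 a) = tr(a b a^-1 b a^2) * tr(b) - tr(a b a^-1 b a^2 b)   [inverse elimination on b] = x^3*y^2*z - x^4*y - x^2*y^3 - 2*x^2*y*z^2 + x^3*z + x*y^2*z + x*z^3 + 4*x^2*y - 3*x*z - y
reduce: tr(a^-1 b a^-1 b a^2 b^-1) = tr(b a^-1 b a^2 b^-1) * tr(a) - tr(b a^-1 b a^2 b^-1 a)   [inverse elimination on a] = -x^3*y^2*z + x^4*y + x^2*y^3 + 2*x^2*y*z^2 - x^3*z - x*y^2*z - x*z^3 - 4*x^2*y + 4*x*z + y
reduce: tr(b a^-1 b a) = tr(b a b) * tr(a) - tr(b a b a)   [inverse elimination on a] = x*y*z - x^2 - z^2 + 2
tr(a^-1 b a^-1 b a^2 b^-2) = tr(a^-1 b a^-1 b a^2 b^-1) * tr(b) - tr(a^-1 b a^-1 b a^2)   [inverse elimination on b] = -x^3*y^3*z + x^4*y^2 + x^2*y^4 + 2*x^2*y^2*z^2 - x^3*y*z - x*y^3*z - x*y*z^3 - 4*x^2*y^2 + 3*x*y*z + x^2 + y^2 + z^2 - 2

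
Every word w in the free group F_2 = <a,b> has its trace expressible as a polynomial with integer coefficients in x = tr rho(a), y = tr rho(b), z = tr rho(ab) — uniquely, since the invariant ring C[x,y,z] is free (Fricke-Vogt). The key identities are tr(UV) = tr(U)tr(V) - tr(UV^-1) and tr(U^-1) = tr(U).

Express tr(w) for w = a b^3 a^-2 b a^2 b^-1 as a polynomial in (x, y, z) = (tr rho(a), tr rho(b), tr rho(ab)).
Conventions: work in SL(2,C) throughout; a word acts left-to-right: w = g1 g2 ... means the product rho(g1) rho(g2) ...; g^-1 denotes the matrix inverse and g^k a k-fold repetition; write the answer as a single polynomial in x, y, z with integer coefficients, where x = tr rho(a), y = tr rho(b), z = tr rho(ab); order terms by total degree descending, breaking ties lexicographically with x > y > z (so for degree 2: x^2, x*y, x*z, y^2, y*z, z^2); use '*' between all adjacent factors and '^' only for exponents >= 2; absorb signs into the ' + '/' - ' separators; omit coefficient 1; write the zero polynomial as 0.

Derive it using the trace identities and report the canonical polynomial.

x^4*y^4*z - x^5*y^3 - x^3*y^5 - 2*x^3*y^3*z^2 + x^2*y^2*z^3 + x^5*y + 6*x^3*y^3 + 2*x^3*y*z^2 + x*y^5 + x*y^3*z^2 - x^4*z - 3*x^2*y^2*z - x^2*z^3 - 6*x^3*y - 6*x*y^3 - 2*x*y*z^2 + 4*x^2*z + y^2*z + 7*x*y - z

so tr(a^2 b) = tr(a) tr(b a) - tr(b)   [square of a] = x*z - y
tr(a^2) = tr(a) tr(a) - tr(1)   [square of a] = x^2 - 2
so tr(b^2 a^2) = tr(b) tr(a^2 b) - tr(a^2)   [square of b] = x*y*z - x^2 - y^2 + 2
reduce: tr(b^2 a) = tr(b) tr(a b) - tr(a)   [square of b] = y*z - x
tr(b a^3 b) = tr(a) tr(b^2 a^2) - tr(b^2 a)   [square of a] = x^2*y*z - x^3 - x*y^2 - y*z + 3*x
tr(b a^3) = tr(a) tr(b a^2) - tr(b a)   [square of a] = x^2*z - x*y - z
so tr(b a^3 b^2) = tr(b) tr(b a^3 b) - tr(b a^3)   [square of b] = x^2*y^2*z - x^3*y - x*y^3 - x^2*z - y^2*z + 4*x*y + z
tr(b a^3 b^3) = tr(b) tr(b a^3 b^2) - tr(b a^3 b)   [square of b] = x^2*y^3*z - x^3*y^2 - x*y^4 - 2*x^2*y*z - y^3*z + x^3 + 5*x*y^2 + 2*y*z - 3*x
reduce: tr(b a b a) = tr(b a) tr(b a) - tr(1)   [split at a repeated b] = z^2 - 2
tr(a b a b a) = tr(a) tr(b a b a) - tr(b a b)   [square of a] = x*z^2 - y*z - x
tr(a b a^3 b) = tr(a) tr(a b a b a) - tr(a b a b)   [square of a] = x^2*z^2 - x*y*z - x^2 - z^2 + 2
tr(a b a^3) = tr(a) tr(b a^3) - tr(b a^2)   [square of a] = x^3*z - x^2*y - 2*x*z + y
tr(b a b a^3 b) = tr(b) tr(a b a^3 b) - tr(a b a^3)   [square of b] = x^2*y*z^2 - x^3*z - x*y^2*z - y*z^2 + 2*x*z + y
tr(b a^3 b^3 a) = tr(b) tr(b a b a^3 b) - tr(b a b a^3)   [square of b] = x^2*y^2*z^2 - x^3*y*z - x*y^3*z - x^2*z^2 - y^2*z^2 + 3*x*y*z + x^2 + y^2 + z^2 - 2
tr(b a^3 b^3 a^-1) = tr(b a^3 b^3) tr(a) - tr(b a^3 b^3 a)   [inverse elimination on a] = x^3*y^3*z - x^4*y^2 - x^2*y^4 - x^2*y^2*z^2 - x^3*y*z + x^4 + 5*x^2*y^2 + x^2*z^2 + y^2*z^2 - x*y*z - 4*x^2 - y^2 - z^2 + 2
so tr(a b^3 a^-2 b a^2) = tr(b a^3 b^3 a^-1) tr(a) - tr(b a^3 b^3)   [inverse elimination on a] = x^4*y^3*z - x^5*y^2 - x^3*y^4 - x^3*y^2*z^2 - x^4*y*z - x^2*y^3*z + x^5 + 6*x^3*y^2 + x^3*z^2 + x*y^4 + x*y^2*z^2 + x^2*y*z + y^3*z - 5*x^3 - 6*x*y^2 - x*z^2 - 2*y*z + 5*x
reduce: tr(b a b a b) = tr(b) tr(a b a b) - tr(a b a)   [square of b] = y*z^2 - x*z - y
tr(b a b a b^2) = tr(b) tr(b a b a b) - tr(b a b a)   [square of b] = y^2*z^2 - x*y*z - y^2 - z^2 + 2
reduce: tr(b a b^4 a) = tr(b) tr(b a b a b^2) - tr(b a b a b)   [square of b] = y^3*z^2 - x*y^2*z - y^3 - 2*y*z^2 + x*z + 3*y
tr(a b^3) = tr(b) tr(a b^2) - tr(a b)   [square of b] = y^2*z - x*y - z
reduce: tr(b a b^3) = tr(b) tr(a b^3) - tr(a b^2)   [square of b] = y^3*z - x*y^2 - 2*y*z + x
tr(b a b^4) = tr(b) tr(b a b^3) - tr(b a b^2)   [square of b] = y^4*z - x*y^3 - 3*y^2*z + 2*x*y + z
reduce: tr(b a^2 b a b^3) = tr(a) tr(b a b^4 a) - tr(b a b^4)   [square of a] = x*y^3*z^2 - x^2*y^2*z - y^4*z - 2*x*y*z^2 + x^2*z + 3*y^2*z + x*y - z
tr(a b a b a b) = tr(a b a b) tr(a b) - tr(b a)   [split at a repeated a] = z^3 - 3*z
tr(b a b^2 a b a) = tr(b) tr(a b a b a b) - tr(a b a b a)   [square of b] = y*z^3 - x*z^2 - 2*y*z + x
reduce: tr(b a b^2 a b) = tr(b) tr(a b^2 a b) - tr(a b^2 a)   [square of b] = y^2*z^2 - 2*x*y*z + x^2 - 2
tr(b a b a^2 b a b) = tr(a) tr(b a b^2 a b a) - tr(b a b^2 a b)   [square of a] = x*y*z^3 - x^2*z^2 - y^2*z^2 + 2
tr(b a b a^2 b a) = tr(a) tr(b a b a b a) - tr(b a b a b)   [square of a] = x*z^3 - y*z^2 - 2*x*z + y
tr(b a^2 b a b^3 a) = tr(b) tr(b a b a^2 b a b) - tr(b a b a^2 b a)   [square of b] = x*y^2*z^3 - x^2*y*z^2 - y^3*z^2 - x*z^3 + y*z^2 + 2*x*z + y
tr(a^-1 b a^2 b a b^3) = tr(b a^2 b a b^3) tr(a) - tr(b a^2 b a b^3 a)   [inverse elimination on a] = x^2*y^3*z^2 - x^3*y^2*z - x*y^4*z - x*y^2*z^3 - x^2*y*z^2 + y^3*z^2 + x^3*z + 3*x*y^2*z + x*z^3 + x^2*y - y*z^2 - 3*x*z - y
tr(a b^3 a^-2 b a^2 b) = tr(a^-1 b a^2 b a b^3) tr(a) - tr(a^-1 b a^2 b a b^3 a)   [inverse elimination on a] = x^3*y^3*z^2 - x^4*y^2*z - x^2*y^4*z - x^2*y^2*z^3 - x^3*y*z^2 + x^4*z + 4*x^2*y^2*z + x^2*z^3 + y^4*z + x^3*y + x*y*z^2 - 4*x^2*z - 3*y^2*z - 2*x*y + z
tr(a b^3 a^-2 b a^2 b^-1) = tr(a b^3 a^-2 b a^2) tr(b) - tr(a b^3 a^-2 b a^2 b)   [inverse elimination on b] = x^4*y^4*z - x^5*y^3 - x^3*y^5 - 2*x^3*y^3*z^2 + x^2*y^2*z^3 + x^5*y + 6*x^3*y^3 + 2*x^3*y*z^2 + x*y^5 + x*y^3*z^2 - x^4*z - 3*x^2*y^2*z - x^2*z^3 - 6*x^3*y - 6*x*y^3 - 2*x*y*z^2 + 4*x^2*z + y^2*z + 7*x*y - z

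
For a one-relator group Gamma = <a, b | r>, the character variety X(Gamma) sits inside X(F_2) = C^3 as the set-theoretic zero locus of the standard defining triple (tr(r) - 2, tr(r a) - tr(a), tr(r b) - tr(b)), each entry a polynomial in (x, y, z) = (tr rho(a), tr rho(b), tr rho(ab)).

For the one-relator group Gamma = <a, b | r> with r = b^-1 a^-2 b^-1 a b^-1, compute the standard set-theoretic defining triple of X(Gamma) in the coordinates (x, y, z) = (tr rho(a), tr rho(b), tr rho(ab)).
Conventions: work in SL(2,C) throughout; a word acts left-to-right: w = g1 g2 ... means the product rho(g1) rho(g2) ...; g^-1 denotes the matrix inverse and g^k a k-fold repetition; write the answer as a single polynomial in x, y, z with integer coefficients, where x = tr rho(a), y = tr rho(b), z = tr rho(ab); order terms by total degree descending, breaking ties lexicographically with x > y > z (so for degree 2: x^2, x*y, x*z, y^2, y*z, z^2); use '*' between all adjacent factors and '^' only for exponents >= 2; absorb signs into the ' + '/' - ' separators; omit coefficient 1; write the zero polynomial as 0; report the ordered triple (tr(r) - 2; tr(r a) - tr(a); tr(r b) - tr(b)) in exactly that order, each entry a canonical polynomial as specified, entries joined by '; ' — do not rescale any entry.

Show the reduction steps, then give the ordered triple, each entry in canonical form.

x^2*y^2*z - x^3*y - x*y^3 - x*y*z^2 + y^2*z + 3*x*y - z - 2; x^3*y^2*z - x^4*y - x^2*y^3 - 2*x^2*y*z^2 + x^3*z + 2*x*y^2*z + x*z^3 + 3*x^2*y - y*z^2 - 4*x*z - x + y; x^2*y*z - x^3 - x*y^2 - x*z^2 + y*z + 3*x - y

tr(a^-1) = tr(a) = x
and tr(a^-1 b) = tr(b) * tr(a) - tr(b a)  (eliminate a^-1) = x*y - z
tr(a^-1 b^-1) = tr(a^-1) * tr(b) - tr(a^-1 b)  (eliminate b^-1) = z
and tr(a b a) = tr(a) * tr(b a) - tr(b)  (reduce the a square) = x*z - y
tr(a b a b) = tr(a b) * tr(a b) - tr(1)  (split on a) = z^2 - 2
tr(b^-1 a b a) = tr(a b a) * tr(b) - tr(a b a b)  (eliminate b^-1) = x*y*z - y^2 - z^2 + 2
tr(a^-1 b^-1 a b) = tr(b^-1 a b) * tr(a) - tr(b^-1 a b a)  (eliminate a^-1) = -x*y*z + x^2 + y^2 + z^2 - 2
and tr(a^-2 b^-1 a b) = tr(a^-1 b^-1 a b) * tr(a) - tr(a^-1 b^-1 a b a)  (eliminate a^-1) = -x^2*y*z + x^3 + x*y^2 + x*z^2 - 3*x
tr(b^-1 a^-2 b^-1 a) = tr(a^-2 b^-1 a) * tr(b) - tr(a^-2 b^-1 a b)  (eliminate b^-1) = x^2*y*z - x^3 - x*y^2 - x*z^2 + y*z + 3*x
tr(b^-1 a^-2 b^-1 a b^-1) = tr(b^-1 a^-2 b^-1 a) * tr(b) - tr(b^-1 a^-2 b^-1 a b)  (eliminate b^-1) = x^2*y^2*z - x^3*y - x*y^3 - x*y*z^2 + y^2*z + 3*x*y - z
tr(b^-1 a b^-1) = tr(a b^-1) * tr(b) - tr(a) = x*y^2 - y*z - x
tr(a^2) = tr(a) * tr(a) - tr(1) = x^2 - 2
tr(a b^-1 a) = tr(a^2) * tr(b) - tr(a^2 b) = x^2*y - x*z - y
and tr(b^-1 a b^-1 a) = tr(a b^-1 a) * tr(b) - tr(a b^-1 a b) = x^2*y^2 - 2*x*y*z + z^2 - 2
tr(a^-1 b^-1 a b^-1) = tr(b^-1 a b^-1) * tr(a) - tr(b^-1 a b^-1 a) = x*y*z - x^2 - z^2 + 2
tr(a b^2 a) = tr(b) * tr(a^2 b) - tr(a^2) = x*y*z - x^2 - y^2 + 2
next, tr(a b^2 a b) = tr(b) * tr(a b a b) - tr(a b a) = y*z^2 - x*z - y
and tr(b a b^-1 a b) = tr(a b^2 a) * tr(b) - tr(a b^2 a b) = x*y^2*z - x^2*y - y^3 - y*z^2 + x*z + 3*y
and tr(b a b) = tr(b) * tr(a b) - tr(a) = y*z - x
tr(a b a b a) = tr(a) * tr(b a b a) - tr(b a b) = x*z^2 - y*z - x
tr(a b a b a b) = tr(a b) * tr(a b a b) - tr(a^-1 b^-1)   [split at repeated a] = z^3 - 3*z
tr(b a b^-1 a b a) = tr(a b a b a) * tr(b) - tr(a b a b a b) = x*y*z^2 - y^2*z - z^3 - x*y + 3*z
next, tr(b a b^-1 a b a^-1) = tr(b a b^-1 a b) * tr(a) - tr(b a b^-1 a b a) = x^2*y^2*z - x^3*y - x*y^3 - 2*x*y*z^2 + x^2*z + y^2*z + z^3 + 4*x*y - 3*z
next, tr(a b^-1 a b a^-2 b) = tr(b a b^-1 a b a^-1) * tr(a) - tr(b a b^-1 a b) = x^3*y^2*z - x^4*y - x^2*y^3 - 2*x^2*y*z^2 + x^3*z + x*z^3 + 5*x^2*y + y^3 + y*z^2 - 4*x*z - 3*y
tr(a^-2 b^-1 a b^-1 a b) = tr(a b^-1 a b a^-2) * tr(b) - tr(a b^-1 a b a^-2 b) = -x^3*y^2*z + x^4*y + x^2*y^3 + 2*x^2*y*z^2 - x^3*z - x*y^2*z - x*z^3 - 4*x^2*y + 4*x*z + y
next, tr(b^-1 a^-2 b^-1 a b^-1 a) = tr(a^-2 b^-1 a b^-1 a) * tr(b) - tr(a^-2 b^-1 a b^-1 a b) = x^3*y^2*z - x^4*y - x^2*y^3 - 2*x^2*y*z^2 + x^3*z + 2*x*y^2*z + x*z^3 + 3*x^2*y - y*z^2 - 4*x*z + y
assemble the triple (tr(r) - 2; tr(r a) - x; tr(r b) - y)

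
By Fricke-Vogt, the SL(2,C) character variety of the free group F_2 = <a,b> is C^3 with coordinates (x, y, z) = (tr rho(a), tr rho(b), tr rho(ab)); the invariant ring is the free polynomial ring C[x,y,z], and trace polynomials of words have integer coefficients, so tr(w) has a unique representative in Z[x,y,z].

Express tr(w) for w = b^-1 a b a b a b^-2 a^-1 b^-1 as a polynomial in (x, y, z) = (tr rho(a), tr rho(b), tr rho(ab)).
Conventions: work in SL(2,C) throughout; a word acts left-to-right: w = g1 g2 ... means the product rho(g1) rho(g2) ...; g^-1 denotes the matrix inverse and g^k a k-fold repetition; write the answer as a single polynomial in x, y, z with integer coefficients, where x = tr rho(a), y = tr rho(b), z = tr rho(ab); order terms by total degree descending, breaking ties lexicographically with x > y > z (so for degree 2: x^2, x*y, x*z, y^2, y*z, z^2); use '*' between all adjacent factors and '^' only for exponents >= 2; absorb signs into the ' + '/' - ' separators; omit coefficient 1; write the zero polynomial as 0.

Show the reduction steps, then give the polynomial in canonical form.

trace(b a b a) = trace(b a)*trace(b a) - trace(1)   [split at a repeated b] = z^2 - 2
trace(b a b) = trace(b)*trace(a b) - trace(a)   [square of b] = y*z - x
trace(a b a b a) = trace(a)*trace(b a b a) - trace(b a b)   [square of a] = x*z^2 - y*z - x
trace(a b a b a b) = trace(b a b a)*trace(b a) - trace(a b)   [split at a repeated b] = z^3 - 3*z
trace(a b a b a b^-1) = trace(a b a b a)*trace(b) - trace(a b a b a b)   [inverse elimination on b] = x*y*z^2 - y^2*z - z^3 - x*y + 3*z
trace(b^-2 a b a b a) = trace(a b a b a b^-1)*trace(b) - trace(a b a b a)   [inverse elimination on b] = x*y^2*z^2 - y^3*z - y*z^3 - x*y^2 - x*z^2 + 4*y*z + x
trace(b^-2 a b a b a b^-1) = trace(b^-2 a b a b a)*trace(b) - trace(b^-2 a b a b a b)   [inverse elimination on b] = x*y^3*z^2 - y^4*z - y^2*z^3 - x*y^3 - 2*x*y*z^2 + 5*y^2*z + z^3 + 2*x*y - 3*z
trace(b^-2 a b a b a b^-2) = trace(b^-2 a b a b a b^-1)*trace(b) - trace(b^-2 a b a b a)   [inverse elimination on b] = x*y^4*z^2 - y^5*z - y^3*z^3 - x*y^4 - 3*x*y^2*z^2 + 6*y^3*z + 2*y*z^3 + 3*x*y^2 + x*z^2 - 7*y*z - x
trace(a^2 b a b a) = trace(a)*trace(b a b a^2) - trace(b a b a)   [square of a] = x^2*z^2 - x*y*z - x^2 - z^2 + 2
trace(a b a) = trace(a)*trace(b a) - trace(b)   [square of a] = x*z - y
trace(b a b a b) = trace(b)*trace(a b a b) - trace(a b a)   [square of b] = y*z^2 - x*z - y
trace(a^2 b a b a b) = trace(a)*trace(b a b a b a) - trace(b a b a b)   [square of a] = x*z^3 - y*z^2 - 2*x*z + y
trace(a b a b a b^-1 a) = trace(a^2 b a b a)*trace(b) - trace(a^2 b a b a b)   [inverse elimination on b] = x^2*y*z^2 - x*y^2*z - x*z^3 - x^2*y + 2*x*z + y
trace(a b a b a b a b) = trace(b a b a b a)*trace(b a) - trace(a b a b)   [split at a repeated b] = z^4 - 4*z^2 + 2
trace(a b a b a b^-1 a b) = trace(a b a b a b a)*trace(b) - trace(a b a b a b a b)   [inverse elimination on b] = x*y*z^3 - y^2*z^2 - z^4 - 2*x*y*z + y^2 + 4*z^2 - 2
trace(a b^-1 a b a b a b^-1) = trace(a b a b a b^-1 a)*trace(b) - trace(a b a b a b^-1 a b)   [inverse elimination on b] = x^2*y^2*z^2 - x*y^3*z - 2*x*y*z^3 - x^2*y^2 + y^2*z^2 + z^4 + 4*x*y*z - 4*z^2 + 2
trace(a b^-1 a b a b a) = trace(a b a b a^2)*trace(b) - trace(a b a b a^2 b)   [inverse elimination on b] = x^2*y*z^2 - x*y^2*z - x*z^3 - x^2*y + 2*x*z + y
trace(a b a b a b^-2 a b^-1) = trace(a b^-1 a b a b a b^-1)*trace(b) - trace(a b^-1 a b a b a)   [inverse elimination on b] = x^2*y^3*z^2 - x*y^4*z - 2*x*y^2*z^3 - x^2*y^3 - x^2*y*z^2 + y^3*z^2 + y*z^4 + 5*x*y^2*z + x*z^3 + x^2*y - 4*y*z^2 - 2*x*z + y
trace(a b a b a b^-2 a) = trace(b^-1 a^2 b a b a)*trace(b) - trace(b^-1 a^2 b a b a b)   [inverse elimination on b] = x^2*y^2*z^2 - x*y^3*z - x*y*z^3 - x^2*y^2 - x^2*z^2 + 3*x*y*z + x^2 + y^2 + z^2 - 2
trace(b^-2 a b a b a b^-2 a) = trace(a b a b a b^-2 a b^-1)*trace(b) - trace(a b a b a b^-2 a)   [inverse elimination on b] = x^2*y^4*z^2 - x*y^5*z - 2*x*y^3*z^3 - x^2*y^4 - 2*x^2*y^2*z^2 + y^4*z^2 + y^2*z^4 + 6*x*y^3*z + 2*x*y*z^3 + 2*x^2*y^2 + x^2*z^2 - 4*y^2*z^2 - 5*x*y*z - x^2 - z^2 + 2
trace(b^-1 a b a b a b^-2 a^-1 b^-1) = trace(b^-2 a b a b a b^-2)*trace(a) - trace(b^-2 a b a b a b^-2 a)   [inverse elimination on a] = x*y^3*z^3 - x^2*y^2*z^2 - y^4*z^2 - y^2*z^4 + x^2*y^2 + 4*y^2*z^2 - 2*x*y*z + z^2 - 2

x*y^3*z^3 - x^2*y^2*z^2 - y^4*z^2 - y^2*z^4 + x^2*y^2 + 4*y^2*z^2 - 2*x*y*z + z^2 - 2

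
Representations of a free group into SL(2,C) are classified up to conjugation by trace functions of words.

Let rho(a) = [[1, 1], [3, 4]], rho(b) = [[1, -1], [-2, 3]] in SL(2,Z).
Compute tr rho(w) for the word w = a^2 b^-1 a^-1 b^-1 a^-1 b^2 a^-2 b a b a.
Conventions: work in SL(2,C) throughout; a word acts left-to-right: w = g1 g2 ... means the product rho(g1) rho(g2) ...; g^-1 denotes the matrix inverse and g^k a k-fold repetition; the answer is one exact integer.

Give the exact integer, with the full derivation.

-18351346

rho(a) = [[1, 1], [3, 4]]
... * rho(a) = [[1, 1], [3, 4]]  ->  [[4, 5], [15, 19]]
... * rho(b^-1) = [[3, 1], [2, 1]]  ->  [[22, 9], [83, 34]]
... * rho(a^-1) = [[4, -1], [-3, 1]]  ->  [[61, -13], [230, -49]]
... * rho(b^-1) = [[3, 1], [2, 1]]  ->  [[157, 48], [592, 181]]
... * rho(a^-1) = [[4, -1], [-3, 1]]  ->  [[484, -109], [1825, -411]]
... * rho(b) = [[1, -1], [-2, 3]]  ->  [[702, -811], [2647, -3058]]
... * rho(b) = [[1, -1], [-2, 3]]  ->  [[2324, -3135], [8763, -11821]]
... * rho(a^-1) = [[4, -1], [-3, 1]]  ->  [[18701, -5459], [70515, -20584]]
... * rho(a^-1) = [[4, -1], [-3, 1]]  ->  [[91181, -24160], [343812, -91099]]
... * rho(b) = [[1, -1], [-2, 3]]  ->  [[139501, -163661], [526010, -617109]]
... * rho(a) = [[1, 1], [3, 4]]  ->  [[-351482, -515143], [-1325317, -1942426]]
... * rho(b) = [[1, -1], [-2, 3]]  ->  [[678804, -1193947], [2559535, -4501961]]
... * rho(a) = [[1, 1], [3, 4]]  ->  [[-2903037, -4096984], [-10946348, -15448309]]
tr = -2903037 + -15448309 = -18351346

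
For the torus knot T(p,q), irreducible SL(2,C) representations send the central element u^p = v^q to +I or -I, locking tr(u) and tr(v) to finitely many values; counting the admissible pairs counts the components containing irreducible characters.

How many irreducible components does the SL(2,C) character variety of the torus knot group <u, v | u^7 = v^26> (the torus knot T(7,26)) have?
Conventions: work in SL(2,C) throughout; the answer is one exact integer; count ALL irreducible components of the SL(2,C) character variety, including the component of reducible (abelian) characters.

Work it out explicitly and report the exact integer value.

76

For T(7,26): irreducibility forces the central element u^7 = v^26 to one of +I, -I.
On an irreducible component, tr(u) is locked at 2*cos(pi*alpha/7) for some alpha in 1..6, and tr(v) at 2*cos(pi*beta/26) for some beta in 1..25.
The two central values (-1)^alpha I and (-1)^beta I must be the same matrix, so alpha and beta share a parity.
Enumerate parity-matched pairs: 3*13 odd-odd plus 3*12 even-even gives 75.
That is 75 components of irreducible characters, and with the reducible (abelian) component the total is 76.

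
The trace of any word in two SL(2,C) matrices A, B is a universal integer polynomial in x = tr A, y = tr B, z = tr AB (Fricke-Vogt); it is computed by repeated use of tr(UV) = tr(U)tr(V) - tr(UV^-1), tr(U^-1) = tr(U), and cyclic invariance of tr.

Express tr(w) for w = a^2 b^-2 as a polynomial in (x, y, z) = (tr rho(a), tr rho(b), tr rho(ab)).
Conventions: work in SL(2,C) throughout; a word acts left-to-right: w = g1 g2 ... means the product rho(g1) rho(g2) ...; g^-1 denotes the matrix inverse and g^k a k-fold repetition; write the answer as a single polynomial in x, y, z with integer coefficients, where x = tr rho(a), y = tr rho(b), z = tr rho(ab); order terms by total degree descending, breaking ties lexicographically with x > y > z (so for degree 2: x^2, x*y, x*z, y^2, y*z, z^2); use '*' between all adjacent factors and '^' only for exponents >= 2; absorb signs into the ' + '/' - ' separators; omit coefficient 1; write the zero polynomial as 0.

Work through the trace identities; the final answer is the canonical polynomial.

trace(a^2) = trace(a) trace(a) - trace(1) = x^2 - 2
use: trace(a^2 b) = trace(a) trace(b a) - trace(b) = x*z - y
trace(b^-1 a^2) = trace(a^2) trace(b) - trace(a^2 b) = x^2*y - x*z - y
trace(a^2 b^-2) = trace(b^-1 a^2) trace(b) - trace(b^-1 a^2 b) = x^2*y^2 - x*y*z - x^2 - y^2 + 2

x^2*y^2 - x*y*z - x^2 - y^2 + 2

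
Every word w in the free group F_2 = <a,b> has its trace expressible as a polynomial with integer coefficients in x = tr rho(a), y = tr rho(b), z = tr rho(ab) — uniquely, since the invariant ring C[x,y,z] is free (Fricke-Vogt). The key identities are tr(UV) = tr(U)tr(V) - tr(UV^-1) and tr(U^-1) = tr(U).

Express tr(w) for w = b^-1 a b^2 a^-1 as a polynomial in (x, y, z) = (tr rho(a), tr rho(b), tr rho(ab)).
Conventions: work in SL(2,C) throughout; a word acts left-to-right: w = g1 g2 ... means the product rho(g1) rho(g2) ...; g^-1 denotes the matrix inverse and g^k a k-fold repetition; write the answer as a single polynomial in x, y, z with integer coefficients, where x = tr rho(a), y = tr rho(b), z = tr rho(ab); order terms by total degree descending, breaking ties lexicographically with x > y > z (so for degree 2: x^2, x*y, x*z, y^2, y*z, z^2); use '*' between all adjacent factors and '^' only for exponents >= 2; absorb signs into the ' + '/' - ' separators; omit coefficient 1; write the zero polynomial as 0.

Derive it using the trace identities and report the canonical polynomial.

trace(b^2) = trace(b) trace(b) - trace(1) = y^2 - 2
next, trace(a b^2) = trace(b) trace(a b) - trace(a) = y*z - x
trace(b a b^2) = trace(b) trace(a b^2) - trace(a b) = y^2*z - x*y - z
next, trace(a b a b) = trace(a b) trace(a b) - trace(1) = z^2 - 2
trace(a b a) = trace(a) trace(b a) - trace(b) = x*z - y
trace(b a b^2 a) = trace(b) trace(a b a b) - trace(a b a) = y*z^2 - x*z - y
trace(a b^2 a^-1 b) = trace(b a b^2) trace(a) - trace(b a b^2 a) = x*y^2*z - x^2*y - y*z^2 + y
and trace(b^-1 a b^2 a^-1) = trace(a b^2 a^-1) trace(b) - trace(a b^2 a^-1 b) = -x*y^2*z + x^2*y + y^3 + y*z^2 - 3*y

-x*y^2*z + x^2*y + y^3 + y*z^2 - 3*y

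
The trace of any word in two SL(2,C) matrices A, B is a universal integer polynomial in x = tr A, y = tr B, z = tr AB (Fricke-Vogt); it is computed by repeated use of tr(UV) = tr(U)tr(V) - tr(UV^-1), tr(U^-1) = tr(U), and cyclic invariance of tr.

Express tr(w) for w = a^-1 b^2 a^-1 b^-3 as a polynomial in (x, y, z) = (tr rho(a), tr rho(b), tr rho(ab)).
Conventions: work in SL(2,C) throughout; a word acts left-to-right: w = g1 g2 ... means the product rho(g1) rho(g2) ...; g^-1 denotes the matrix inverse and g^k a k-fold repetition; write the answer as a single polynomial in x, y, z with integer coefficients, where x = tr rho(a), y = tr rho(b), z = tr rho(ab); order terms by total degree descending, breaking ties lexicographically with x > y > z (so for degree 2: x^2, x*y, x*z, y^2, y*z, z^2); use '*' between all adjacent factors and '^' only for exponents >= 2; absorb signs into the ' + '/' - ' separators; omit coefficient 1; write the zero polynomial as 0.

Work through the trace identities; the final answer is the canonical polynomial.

tr(a^-1) = tr(a) = x
apply: tr(b^2 a) = tr(b)*tr(a b) - tr(a)  (reduce the b square) = y*z - x
tr(b^2) = tr(b)*tr(b) - tr(1)  (reduce the b square) = y^2 - 2
tr(a b^2 a) = tr(a)*tr(b^2 a) - tr(b^2)  (reduce the a square) = x*y*z - x^2 - y^2 + 2
tr(a b a b) = tr(b a)*tr(b a) - tr(1)  (split on b) = z^2 - 2
use: tr(a b a) = tr(a)*tr(b a) - tr(b)  (reduce the a square) = x*z - y
apply: tr(a b^2 a b) = tr(b)*tr(a b a b) - tr(a b a)  (reduce the b square) = y*z^2 - x*z - y
use: tr(b^-1 a b^2 a) = tr(a b^2 a)*tr(b) - tr(a b^2 a b)  (eliminate b^-1) = x*y^2*z - x^2*y - y^3 - y*z^2 + x*z + 3*y
tr(a b^2 a^-1 b^-1) = tr(b^-1 a b^2)*tr(a) - tr(b^-1 a b^2 a)  (eliminate a^-1) = -x*y^2*z + x^2*y + y^3 + y*z^2 - 3*y
tr(b^2 a^-1 b^-2 a) = tr(a b^2 a^-1 b^-1)*tr(b) - tr(a b^2 a^-1)  (eliminate b^-1) = -x*y^3*z + x^2*y^2 + y^4 + y^2*z^2 - 4*y^2 + 2
tr(b^-2 a^-1 b^2 a^-1) = tr(b^2 a^-1 b^-2)*tr(a) - tr(b^2 a^-1 b^-2 a)  (eliminate a^-1) = x*y^3*z - x^2*y^2 - y^4 - y^2*z^2 + x^2 + 4*y^2 - 2
use: tr(a^-1 b) = tr(b)*tr(a) - tr(b a)  (eliminate a^-1) = x*y - z
tr(b^-1 a^-1 b^2 a) = tr(b^2 a b^-1)*tr(a) - tr(b^2 a b^-1 a)  (eliminate a^-1) = -x*y^2*z + x^2*y + y^3 + y*z^2 - 3*y
apply: tr(b^-1 a^-1 b^2 a^-1) = tr(b^-1 a^-1 b^2)*tr(a) - tr(b^-1 a^-1 b^2 a)  (eliminate a^-1) = x*y^2*z - y^3 - y*z^2 - x*z + 3*y
tr(a^-1 b^2 a^-1 b^-3) = tr(b^-2 a^-1 b^2 a^-1)*tr(b) - tr(b^-2 a^-1 b^2 a^-1 b)  (eliminate b^-1) = x*y^4*z - x^2*y^3 - y^5 - y^3*z^2 - x*y^2*z + x^2*y + 5*y^3 + y*z^2 + x*z - 5*y

x*y^4*z - x^2*y^3 - y^5 - y^3*z^2 - x*y^2*z + x^2*y + 5*y^3 + y*z^2 + x*z - 5*y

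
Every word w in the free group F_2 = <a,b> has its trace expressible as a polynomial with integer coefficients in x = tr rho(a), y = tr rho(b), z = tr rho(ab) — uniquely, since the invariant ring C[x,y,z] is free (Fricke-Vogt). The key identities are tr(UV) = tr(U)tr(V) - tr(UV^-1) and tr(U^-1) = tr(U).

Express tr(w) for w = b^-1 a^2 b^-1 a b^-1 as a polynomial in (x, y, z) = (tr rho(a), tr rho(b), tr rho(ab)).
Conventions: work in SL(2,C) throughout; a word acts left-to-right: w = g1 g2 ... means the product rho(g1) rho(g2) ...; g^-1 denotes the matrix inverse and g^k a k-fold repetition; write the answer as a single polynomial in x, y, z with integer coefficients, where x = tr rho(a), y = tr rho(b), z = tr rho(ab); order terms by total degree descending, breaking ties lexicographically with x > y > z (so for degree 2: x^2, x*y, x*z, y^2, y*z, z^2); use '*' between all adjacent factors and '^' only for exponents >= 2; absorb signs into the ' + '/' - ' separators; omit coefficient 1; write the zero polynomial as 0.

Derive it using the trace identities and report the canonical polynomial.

tr(a^2) = tr(a)*tr(a) - tr(1)   [square of a] = x^2 - 2
tr(a^3) = tr(a)*tr(a^2) - tr(a)   [square of a] = x^3 - 3*x
tr(a b a) = tr(a)*tr(b a) - tr(b)   [square of a] = x*z - y
tr(a^3 b) = tr(a)*tr(a b a) - tr(a b)   [square of a] = x^2*z - x*y - z
tr(a b^-1 a^2) = tr(a^3)*tr(b) - tr(a^3 b)   [inverse elimination on b] = x^3*y - x^2*z - 2*x*y + z
tr(b a b a) = tr(b a)*tr(b a) - tr(1)   [split at a repeated b] = z^2 - 2
tr(b a b) = tr(b)*tr(a b) - tr(a)   [square of b] = y*z - x
tr(a^2 b a b) = tr(a)*tr(b a b a) - tr(b a b)   [square of a] = x*z^2 - y*z - x
tr(a b^-1 a^2 b) = tr(a^2 b a)*tr(b) - tr(a^2 b a b)   [inverse elimination on b] = x^2*y*z - x*y^2 - x*z^2 + x
tr(a^2 b^-1 a b^-1) = tr(a b^-1 a^2)*tr(b) - tr(a b^-1 a^2 b)   [inverse elimination on b] = x^3*y^2 - 2*x^2*y*z - x*y^2 + x*z^2 + y*z - x
tr(b^-1 a^2 b^-1 a b^-1) = tr(a^2 b^-1 a b^-1)*tr(b) - tr(a^2 b^-1 a)   [inverse elimination on b] = x^3*y^3 - 2*x^2*y^2*z - x^3*y - x*y^3 + x*y*z^2 + x^2*z + y^2*z + x*y - z

x^3*y^3 - 2*x^2*y^2*z - x^3*y - x*y^3 + x*y*z^2 + x^2*z + y^2*z + x*y - z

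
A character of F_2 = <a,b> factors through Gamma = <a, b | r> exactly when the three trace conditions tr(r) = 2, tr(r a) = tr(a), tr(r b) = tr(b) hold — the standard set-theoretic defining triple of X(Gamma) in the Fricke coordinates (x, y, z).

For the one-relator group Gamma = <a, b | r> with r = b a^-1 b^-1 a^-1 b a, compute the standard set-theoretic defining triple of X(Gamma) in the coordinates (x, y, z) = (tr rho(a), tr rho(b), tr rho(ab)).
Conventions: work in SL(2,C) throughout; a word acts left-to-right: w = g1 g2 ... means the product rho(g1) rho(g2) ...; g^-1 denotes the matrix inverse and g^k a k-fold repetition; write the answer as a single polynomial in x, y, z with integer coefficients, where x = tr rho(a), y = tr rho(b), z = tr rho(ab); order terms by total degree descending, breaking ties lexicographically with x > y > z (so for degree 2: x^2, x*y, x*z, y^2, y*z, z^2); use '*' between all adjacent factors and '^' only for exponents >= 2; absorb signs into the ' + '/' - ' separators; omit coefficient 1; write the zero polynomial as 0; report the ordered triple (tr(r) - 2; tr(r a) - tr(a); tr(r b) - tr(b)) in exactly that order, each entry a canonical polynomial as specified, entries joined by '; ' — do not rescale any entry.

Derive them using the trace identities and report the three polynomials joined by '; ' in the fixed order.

x*y*z^2 - x^2*z - y^2*z - z^3 + x*y + 3*z - 2; x^2*y*z^2 - x^3*z - 2*x*y^2*z - x*z^3 + x^2*y + y^3 + y*z^2 + 4*x*z - x - 3*y; x*y^2*z^2 - x^2*y*z - y^3*z - y*z^3 + x*y^2 + 3*y*z - x - y

reduce: tr(a b a) = tr(a)*tr(b a) - tr(b)  (reduce the a square) = x*z - y
tr(b a b a) = tr(b a)*tr(b a) - tr(1)  (split on b) = z^2 - 2
reduce: tr(b a b) = tr(b)*tr(a b) - tr(a)  (reduce the b square) = y*z - x
tr(a b a b a) = tr(a)*tr(b a b a) - tr(b a b)  (reduce the a square) = x*z^2 - y*z - x
tr(a b a b a b) = tr(b a)*tr(b a b a) - tr(b^-1 a^-1)  (split on b) = z^3 - 3*z
tr(b a b a b^-1 a) = tr(a b a b a)*tr(b) - tr(a b a b a b)  (eliminate b^-1) = x*y*z^2 - y^2*z - z^3 - x*y + 3*z
so tr(b^-1 a^-1 b a b a) = tr(b a b a b^-1)*tr(a) - tr(b a b a b^-1 a)  (eliminate a^-1) = -x*y*z^2 + x^2*z + y^2*z + z^3 - 3*z
reduce: tr(b a^-1 b^-1 a^-1 b a) = tr(b^-1 a^-1 b a b)*tr(a) - tr(b^-1 a^-1 b a b a)  (eliminate a^-1) = x*y*z^2 - x^2*z - y^2*z - z^3 + x*y + 3*z
so tr(a b a^2) = tr(a)*tr(a b a) - tr(a b)   [square of a] = x^2*z - x*y - z
tr(b^2) = tr(b)*tr(b) - tr(1)   [square of b] = y^2 - 2
tr(b a^2 b) = tr(a)*tr(b^2 a) - tr(b^2)   [square of a] = x*y*z - x^2 - y^2 + 2
so tr(a b a^2 b a) = tr(a)*tr(b a^2 b a) - tr(b a^2 b)   [square of a] = x^2*z^2 - 2*x*y*z + y^2 - 2
tr(b a b a b) = tr(b)*tr(a b a b) - tr(a b a)   [square of b] = y*z^2 - x*z - y
tr(a b a^2 b a b) = tr(a)*tr(b a b a b a) - tr(b a b a b)   [square of a] = x*z^3 - y*z^2 - 2*x*z + y
tr(b^-1 a b a^2 b a) = tr(a b a^2 b a)*tr(b) - tr(a b a^2 b a b)   [inverse elimination on b] = x^2*y*z^2 - 2*x*y^2*z - x*z^3 + y^3 + y*z^2 + 2*x*z - 3*y
tr(b a^2 b a^-1 b^-1 a) = tr(b^-1 a b a^2 b)*tr(a) - tr(b^-1 a b a^2 b a)   [inverse elimination on a] = -x^2*y*z^2 + x^3*z + 2*x*y^2*z + x*z^3 - x^2*y - y^3 - y*z^2 - 3*x*z + 3*y
tr(b a^-1 b^-1 a^-1 b a^2) = tr(b a^2 b a^-1 b^-1)*tr(a) - tr(b a^2 b a^-1 b^-1 a)   [inverse elimination on a] = x^2*y*z^2 - x^3*z - 2*x*y^2*z - x*z^3 + x^2*y + y^3 + y*z^2 + 4*x*z - 3*y
reduce: tr(b a b^2) = tr(b)*tr(a b^2) - tr(a b) = y^2*z - x*y - z
so tr(b a b a b^2) = tr(b)*tr(b a b a b) - tr(b a b a) = y^2*z^2 - x*y*z - y^2 - z^2 + 2
tr(b a b a b^2 a) = tr(b)*tr(a b a b a b) - tr(a b a b a) = y*z^3 - x*z^2 - 2*y*z + x
tr(a b a b^2 a^-1 b) = tr(b a b a b^2)*tr(a) - tr(b a b a b^2 a) = x*y^2*z^2 - x^2*y*z - y*z^3 - x*y^2 + 2*y*z + x
tr(b a b^2 a^-1 b^-1 a) = tr(a b a b^2 a^-1)*tr(b) - tr(a b a b^2 a^-1 b) = -x*y^2*z^2 + x^2*y*z + y^3*z + y*z^3 - 3*y*z - x
tr(b a^-1 b^-1 a^-1 b a b) = tr(b a b^2 a^-1 b^-1)*tr(a) - tr(b a b^2 a^-1 b^-1 a) = x*y^2*z^2 - x^2*y*z - y^3*z - y*z^3 + x*y^2 + 3*y*z - x
assemble the triple (tr(r) - 2; tr(r a) - x; tr(r b) - y)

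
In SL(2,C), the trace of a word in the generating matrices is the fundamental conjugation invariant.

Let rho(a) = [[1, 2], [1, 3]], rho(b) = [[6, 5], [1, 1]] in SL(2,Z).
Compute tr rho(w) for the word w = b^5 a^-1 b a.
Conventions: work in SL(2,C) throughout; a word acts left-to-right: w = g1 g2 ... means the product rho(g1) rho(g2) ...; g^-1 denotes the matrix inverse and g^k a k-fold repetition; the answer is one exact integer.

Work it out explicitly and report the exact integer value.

rho(b) = [[6, 5], [1, 1]]
... * rho(b) = [[6, 5], [1, 1]]  ->  [[41, 35], [7, 6]]
... * rho(b) = [[6, 5], [1, 1]]  ->  [[281, 240], [48, 41]]
... * rho(b) = [[6, 5], [1, 1]]  ->  [[1926, 1645], [329, 281]]
... * rho(b) = [[6, 5], [1, 1]]  ->  [[13201, 11275], [2255, 1926]]
... * rho(a^-1) = [[3, -2], [-1, 1]]  ->  [[28328, -15127], [4839, -2584]]
... * rho(b) = [[6, 5], [1, 1]]  ->  [[154841, 126513], [26450, 21611]]
... * rho(a) = [[1, 2], [1, 3]]  ->  [[281354, 689221], [48061, 117733]]
tr = 281354 + 117733 = 399087

399087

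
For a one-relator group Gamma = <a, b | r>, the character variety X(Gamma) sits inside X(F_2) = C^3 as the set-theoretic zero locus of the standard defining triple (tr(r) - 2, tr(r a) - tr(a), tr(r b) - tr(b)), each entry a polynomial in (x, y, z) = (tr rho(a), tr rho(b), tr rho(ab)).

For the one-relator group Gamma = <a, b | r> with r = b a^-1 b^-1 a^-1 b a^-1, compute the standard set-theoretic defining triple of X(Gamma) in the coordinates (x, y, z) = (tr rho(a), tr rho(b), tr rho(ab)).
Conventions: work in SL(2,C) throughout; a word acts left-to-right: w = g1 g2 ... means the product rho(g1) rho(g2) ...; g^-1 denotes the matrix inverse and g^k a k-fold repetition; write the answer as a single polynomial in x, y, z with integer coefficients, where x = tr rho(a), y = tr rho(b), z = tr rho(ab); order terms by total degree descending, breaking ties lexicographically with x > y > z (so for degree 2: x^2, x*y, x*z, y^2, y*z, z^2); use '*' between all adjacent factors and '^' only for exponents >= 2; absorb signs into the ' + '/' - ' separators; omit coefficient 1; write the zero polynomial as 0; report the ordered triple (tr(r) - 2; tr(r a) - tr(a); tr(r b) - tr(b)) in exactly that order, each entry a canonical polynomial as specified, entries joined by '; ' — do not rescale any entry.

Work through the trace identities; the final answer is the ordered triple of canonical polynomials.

x^2*y^2*z - x*y^3 - 2*x*y*z^2 + y^2*z + z^3 + 2*x*y - 3*z - 2; x*y^2*z - y^3 - y*z^2 - x*z - x + 3*y; x^2*y^3*z - x*y^4 - 2*x*y^2*z^2 - x^2*y*z + y^3*z + y*z^3 + 3*x*y^2 + x*z^2 - 3*y*z - x - y

tr(b a^-1) = tr(b) tr(a) - tr(b a)  (eliminate a^-1) = x*y - z
reduce: tr(a^-1 b a^-1) = tr(b a^-1) tr(a) - tr(b)  (eliminate a^-1) = x^2*y - x*z - y
tr(b^2 a) = tr(b) tr(a b) - tr(a)  (reduce the b square) = y*z - x
so tr(b^2) = tr(b) tr(b) - tr(1)  (reduce the b square) = y^2 - 2
tr(a b^2 a) = tr(a) tr(b^2 a) - tr(b^2)  (reduce the a square) = x*y*z - x^2 - y^2 + 2
reduce: tr(a b a b) = tr(a b) tr(a b) - tr(1)  (split on a) = z^2 - 2
tr(a b a) = tr(a) tr(b a) - tr(b)  (reduce the a square) = x*z - y
so tr(a b^2 a b) = tr(b) tr(a b a b) - tr(a b a)  (reduce the b square) = y*z^2 - x*z - y
reduce: tr(b a b^-1 a b) = tr(a b^2 a) tr(b) - tr(a b^2 a b)  (eliminate b^-1) = x*y^2*z - x^2*y - y^3 - y*z^2 + x*z + 3*y
so tr(a b a b a) = tr(a) tr(b a b a) - tr(b a b)  (reduce the a square) = x*z^2 - y*z - x
tr(a b a b a b) = tr(b a b a) tr(b a) - tr(a b)  (split on b) = z^3 - 3*z
so tr(b a b^-1 a b a) = tr(a b a b a) tr(b) - tr(a b a b a b)  (eliminate b^-1) = x*y*z^2 - y^2*z - z^3 - x*y + 3*z
so tr(b^-1 a b a^-1 b a) = tr(b a b^-1 a b) tr(a) - tr(b a b^-1 a b a)  (eliminate a^-1) = x^2*y^2*z - x^3*y - x*y^3 - 2*x*y*z^2 + x^2*z + y^2*z + z^3 + 4*x*y - 3*z
reduce: tr(b a^-1 b a^-1 b^-1 a) = tr(b^-1 a b a^-1 b) tr(a) - tr(b^-1 a b a^-1 b a)  (eliminate a^-1) = -x^2*y^2*z + x^3*y + x*y^3 + 2*x*y*z^2 - x^2*z - y^2*z - z^3 - 3*x*y + 3*z
tr(b a^-1 b^-1 a^-1 b a^-1) = tr(b a^-1 b a^-1 b^-1) tr(a) - tr(b a^-1 b a^-1 b^-1 a)  (eliminate a^-1) = x^2*y^2*z - x*y^3 - 2*x*y*z^2 + y^2*z + z^3 + 2*x*y - 3*z
so tr(a^-1 b^2) = tr(b^2) tr(a) - tr(b^2 a) = x*y^2 - y*z - x
so tr(a^-1 b^2 a^-1) = tr(a^-1 b^2) tr(a) - tr(a^-1 b^2 a) = x^2*y^2 - x*y*z - x^2 - y^2 + 2
so tr(b^3) = tr(b) tr(b^2) - tr(b) = y^3 - 3*y
reduce: tr(b^3 a) = tr(b) tr(b a b) - tr(b a) = y^2*z - x*y - z
so tr(b a^-1 b^2) = tr(b^3) tr(a) - tr(b^3 a) = x*y^3 - y^2*z - 2*x*y + z
so tr(b a^-1 b^2 a) = tr(b^2 a b) tr(a) - tr(b^2 a b a) = x*y^2*z - x^2*y - y*z^2 + y
so tr(a^-1 b^2 a^-1 b) = tr(b a^-1 b^2) tr(a) - tr(b a^-1 b^2 a) = x^2*y^3 - 2*x*y^2*z - x^2*y + y*z^2 + x*z - y
tr(b a^-1 b^-1 a^-1 b) = tr(a^-1 b^2 a^-1) tr(b) - tr(a^-1 b^2 a^-1 b) = x*y^2*z - y^3 - y*z^2 - x*z + 3*y
reduce: tr(a^-1 b a^-1 b^2 a^-1) = tr(b a^-1 b^2 a^-1) tr(a) - tr(b a^-1 b^2) = x^3*y^3 - 2*x^2*y^2*z - x^3*y - x*y^3 + x*y*z^2 + x^2*z + y^2*z + x*y - z
so tr(b^4) = tr(b) tr(b^3) - tr(b^2) = y^4 - 4*y^2 + 2
so tr(b^4 a) = tr(b) tr(b^2 a b) - tr(b^2 a) = y^3*z - x*y^2 - 2*y*z + x
tr(b^2 a^-1 b^2) = tr(b^4) tr(a) - tr(b^4 a) = x*y^4 - y^3*z - 3*x*y^2 + 2*y*z + x
tr(b^2 a b^2 a) = tr(b) tr(a b^2 a b) - tr(a b^2 a) = y^2*z^2 - 2*x*y*z + x^2 - 2
tr(b^2 a^-1 b^2 a) = tr(b^2 a b^2) tr(a) - tr(b^2 a b^2 a) = x*y^3*z - x^2*y^2 - y^2*z^2 + 2
tr(b a^-1 b^2 a^-1 b) = tr(b^2 a^-1 b^2) tr(a) - tr(b^2 a^-1 b^2 a) = x^2*y^4 - 2*x*y^3*z - 2*x^2*y^2 + y^2*z^2 + 2*x*y*z + x^2 - 2
reduce: tr(b^3 a b a) = tr(b) tr(b a b a b) - tr(b a b a) = y^2*z^2 - x*y*z - y^2 - z^2 + 2
tr(b a b a^-1 b^2) = tr(b^3 a b) tr(a) - tr(b^3 a b a) = x*y^3*z - x^2*y^2 - y^2*z^2 - x*y*z + x^2 + y^2 + z^2 - 2
reduce: tr(b^2 a b a b a) = tr(b) tr(a b a b a b) - tr(a b a b a) = y*z^3 - x*z^2 - 2*y*z + x
tr(b a b a^-1 b^2 a) = tr(b^2 a b a b) tr(a) - tr(b^2 a b a b a) = x*y^2*z^2 - x^2*y*z - y*z^3 - x*y^2 + 2*y*z + x
tr(b a^-1 b^2 a^-1 b a) = tr(b a b a^-1 b^2) tr(a) - tr(b a b a^-1 b^2 a) = x^2*y^3*z - x^3*y^2 - 2*x*y^2*z^2 + y*z^3 + x^3 + 2*x*y^2 + x*z^2 - 2*y*z - 3*x
tr(a^-1 b a^-1 b^2 a^-1 b) = tr(b a^-1 b^2 a^-1 b) tr(a) - tr(b a^-1 b^2 a^-1 b a) = x^3*y^4 - 3*x^2*y^3*z - x^3*y^2 + 3*x*y^2*z^2 + 2*x^2*y*z - y*z^3 - 2*x*y^2 - x*z^2 + 2*y*z + x
reduce: tr(b a^-1 b^-1 a^-1 b a^-1 b) = tr(a^-1 b a^-1 b^2 a^-1) tr(b) - tr(a^-1 b a^-1 b^2 a^-1 b) = x^2*y^3*z - x*y^4 - 2*x*y^2*z^2 - x^2*y*z + y^3*z + y*z^3 + 3*x*y^2 + x*z^2 - 3*y*z - x
assemble the triple (tr(r) - 2; tr(r a) - x; tr(r b) - y)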